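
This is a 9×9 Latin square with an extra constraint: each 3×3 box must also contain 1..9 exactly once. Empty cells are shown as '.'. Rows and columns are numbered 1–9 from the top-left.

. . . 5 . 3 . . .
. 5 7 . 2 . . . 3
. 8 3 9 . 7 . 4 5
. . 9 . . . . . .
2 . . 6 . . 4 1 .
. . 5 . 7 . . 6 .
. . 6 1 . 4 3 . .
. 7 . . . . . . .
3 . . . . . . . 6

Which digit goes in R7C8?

7

R5C2 = 3 (sole candidate).
R5C3 = 8 (sole candidate).
R3C7 = 2 (hidden single in row 3).
R5C9 = 7 (hidden single in row 5).
R4C1 = 7 (hidden single in row 4).
R4C2 = 6 (hidden single in row 4).
R6C4 = 3 (hidden single in row 6).
R4C8 = 3 (hidden single in row 4).
R7C8 = 7: in row 7, 7 can only go here (every other open cell in that row sees a 7).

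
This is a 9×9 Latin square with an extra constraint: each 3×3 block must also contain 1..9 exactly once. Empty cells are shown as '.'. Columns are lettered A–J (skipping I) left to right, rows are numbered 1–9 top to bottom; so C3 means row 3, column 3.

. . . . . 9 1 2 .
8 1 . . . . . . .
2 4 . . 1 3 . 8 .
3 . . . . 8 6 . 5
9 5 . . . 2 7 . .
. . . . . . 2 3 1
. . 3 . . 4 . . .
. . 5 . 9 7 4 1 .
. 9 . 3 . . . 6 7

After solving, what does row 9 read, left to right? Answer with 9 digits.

492351867

H5 = 4: row 5 has {2,5,7,9}; col 8 has {1,2,3,6,8}; box has {1,2,3,5,6,7} → only 4 remains.
J5 = 8: row 5 has {2,4,5,7,9}; col 9 has {1,5,7}; box has {1,2,3,4,5,6,7} → only 8 remains.
A8 = 6: row 8 has {1,4,5,7,9}; col 1 has {2,3,8,9}; box has {3,5,9} → only 6 remains.
H4 = 9: row 4 has {3,5,6,8}; col 8 has {1,2,3,4,6,8}; box has {1,2,3,4,5,6,7,8} → only 9 remains.
H7 = 5: row 7 has {3,4}; col 8 has {1,2,3,4,6,8,9}; box has {1,4,6,7} → only 5 remains.
G9 = 8: row 9 has {3,6,7,9}; col 7 has {1,2,4,6,7}; box has {1,4,5,6,7} → only 8 remains.
H2 = 7: row 2 has {1,8}; col 8 has {1,2,3,4,5,6,8,9}; box has {1,2,8} → only 7 remains.
G7 = 9: row 7 has {3,4,5}; col 7 has {1,2,4,6,7,8}; box has {1,4,5,6,7,8} → only 9 remains.
J7 = 2: row 7 has {3,4,5,9}; col 9 has {1,5,7,8}; box has {1,4,5,6,7,8,9} → only 2 remains.
J8 = 3: row 8 has {1,4,5,6,7,9}; col 9 has {1,2,5,7,8}; box has {1,2,4,5,6,7,8,9} → only 3 remains.
G3 = 5: row 3 has {1,2,3,4,8}; col 7 has {1,2,4,6,7,8,9}; box has {1,2,7,8} → only 5 remains.
G2 = 3: row 2 has {1,7,8}; col 7 has {1,2,4,5,6,7,8,9}; box has {1,2,5,7,8} → only 3 remains.
B1 = 3: in row 1, 3 can only go here (every other open cell in that row sees a 3).
E5 = 3: in row 5, 3 can only go here (every other open cell in that row sees a 3).
D6 = 9: in row 6, 9 can only go here (every other open cell in that row sees a 9).
A1 = 5: in column 1, 5 can only go here (every other open cell in that column sees a 5).
B6 = 6: in column 2, 6 can only go here (every other open cell in that column sees a 6).
C5 = 1: row 5 has {2,3,4,5,7,8,9}; col 3 has {3,5}; box has {3,5,6,9} → only 1 remains.
D5 = 6: row 5 has {1,2,3,4,5,7,8,9}; col 4 has {3,9}; box has {2,3,8,9} → only 6 remains.
F6 = 5: row 6 has {1,2,3,6,9}; col 6 has {2,3,4,7,8,9}; box has {2,3,6,8,9} → only 5 remains.
F9 = 1: row 9 has {3,6,7,8,9}; col 6 has {2,3,4,5,7,8,9}; box has {3,4,7,9} → only 1 remains.
F2 = 6: row 2 has {1,3,7,8}; col 6 has {1,2,3,4,5,7,8,9}; box has {1,3,9} → only 6 remains.
D3 = 7: row 3 has {1,2,3,4,5,8}; col 4 has {3,6,9}; box has {1,3,6,9} → only 7 remains.
D7 = 8: row 7 has {2,3,4,5,9}; col 4 has {3,6,7,9}; box has {1,3,4,7,9} → only 8 remains.
E7 = 6: row 7 has {2,3,4,5,8,9}; col 5 has {1,3,9}; box has {1,3,4,7,8,9} → only 6 remains.
D8 = 2: row 8 has {1,3,4,5,6,7,9}; col 4 has {3,6,7,8,9}; box has {1,3,4,6,7,8,9} → only 2 remains.
A9 = 4: row 9 has {1,3,6,7,8,9}; col 1 has {2,3,5,6,8,9}; box has {3,5,6,9} → only 4 remains.
C9 = 2: row 9 has {1,3,4,6,7,8,9}; col 3 has {1,3,5}; box has {3,4,5,6,9} → only 2 remains.
E9 = 5: row 9 has {1,2,3,4,6,7,8,9}; col 5 has {1,3,6,9}; box has {1,2,3,4,6,7,8,9} → only 5 remains.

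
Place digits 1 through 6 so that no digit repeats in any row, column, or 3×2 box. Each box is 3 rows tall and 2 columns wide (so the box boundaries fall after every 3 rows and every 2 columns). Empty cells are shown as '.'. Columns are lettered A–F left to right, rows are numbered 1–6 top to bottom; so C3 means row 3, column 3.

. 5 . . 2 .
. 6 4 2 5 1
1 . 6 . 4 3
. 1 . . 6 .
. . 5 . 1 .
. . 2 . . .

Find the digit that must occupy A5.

2

F1 = 6 (sole candidate).
A2 = 3 (sole candidate).
B3 = 2 (sole candidate).
D3 = 5 (sole candidate).
C4 = 3 (sole candidate).
D4 = 4 (sole candidate).
D5 = 6 (sole candidate).
D6 = 1 (sole candidate).
E6 = 3 (sole candidate).
A1 = 4 (sole candidate).
C1 = 1 (sole candidate).
D1 = 3 (sole candidate).
A5 = 2: row 5 has {1,5,6}; col 1 has {1,3,4}; box has {1} → only 2 remains.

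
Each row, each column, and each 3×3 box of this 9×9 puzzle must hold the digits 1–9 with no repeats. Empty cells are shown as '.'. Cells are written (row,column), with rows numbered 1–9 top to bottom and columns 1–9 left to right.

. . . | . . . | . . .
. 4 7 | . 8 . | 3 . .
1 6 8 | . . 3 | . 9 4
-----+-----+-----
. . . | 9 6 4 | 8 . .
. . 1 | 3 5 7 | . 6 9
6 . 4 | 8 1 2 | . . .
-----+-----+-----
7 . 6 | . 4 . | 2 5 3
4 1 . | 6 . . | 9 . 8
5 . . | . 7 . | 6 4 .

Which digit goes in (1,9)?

(3,5) = 2: row 3 has {1,3,4,6,8,9}; col 5 has {1,4,5,6,7,8}; box has {3,8} → only 2 remains.
(5,7) = 4: row 5 has {1,3,5,6,7,9}; col 7 has {2,3,6,8,9}; box has {6,8,9} → only 4 remains.
(7,4) = 1: row 7 has {2,3,4,5,6,7}; col 4 has {3,6,8,9}; box has {4,6,7} → only 1 remains.
(8,5) = 3: row 8 has {1,4,6,8,9}; col 5 has {1,2,4,5,6,7,8}; box has {1,4,6,7} → only 3 remains.
(8,6) = 5: row 8 has {1,3,4,6,8,9}; col 6 has {2,3,4,7}; box has {1,3,4,6,7} → only 5 remains.
(8,8) = 7: row 8 has {1,3,4,5,6,8,9}; col 8 has {4,5,6,9}; box has {2,3,4,5,6,8,9} → only 7 remains.
(9,4) = 2: row 9 has {4,5,6,7}; col 4 has {1,3,6,8,9}; box has {1,3,4,5,6,7} → only 2 remains.
(9,9) = 1: row 9 has {2,4,5,6,7}; col 9 has {3,4,8,9}; box has {2,3,4,5,6,7,8,9} → only 1 remains.
(1,5) = 9: row 1 has {}; col 5 has {1,2,3,4,5,6,7,8}; box has {2,3,8} → only 9 remains.
(2,4) = 5: row 2 has {3,4,7,8}; col 4 has {1,2,3,6,8,9}; box has {2,3,8,9} → only 5 remains.
(3,4) = 7: row 3 has {1,2,3,4,6,8,9}; col 4 has {1,2,3,5,6,8,9}; box has {2,3,5,8,9} → only 7 remains.
(3,7) = 5: row 3 has {1,2,3,4,6,7,8,9}; col 7 has {2,3,4,6,8,9}; box has {3,4,9} → only 5 remains.
(6,7) = 7: row 6 has {1,2,4,6,8}; col 7 has {2,3,4,5,6,8,9}; box has {4,6,8,9} → only 7 remains.
(6,8) = 3: row 6 has {1,2,4,6,7,8}; col 8 has {4,5,6,7,9}; box has {4,6,7,8,9} → only 3 remains.
(6,9) = 5: row 6 has {1,2,3,4,6,7,8}; col 9 has {1,3,4,8,9}; box has {3,4,6,7,8,9} → only 5 remains.
(8,3) = 2: row 8 has {1,3,4,5,6,7,8,9}; col 3 has {1,4,6,7,8}; box has {1,4,5,6,7} → only 2 remains.
(1,4) = 4: row 1 has {9}; col 4 has {1,2,3,5,6,7,8,9}; box has {2,3,5,7,8,9} → only 4 remains.
(1,7) = 1: row 1 has {4,9}; col 7 has {2,3,4,5,6,7,8,9}; box has {3,4,5,9} → only 1 remains.
(2,8) = 2: row 2 has {3,4,5,7,8}; col 8 has {3,4,5,6,7,9}; box has {1,3,4,5,9} → only 2 remains.
(2,9) = 6: row 2 has {2,3,4,5,7,8}; col 9 has {1,3,4,5,8,9}; box has {1,2,3,4,5,9} → only 6 remains.
(4,8) = 1: row 4 has {4,6,8,9}; col 8 has {2,3,4,5,6,7,9}; box has {3,4,5,6,7,8,9} → only 1 remains.
(4,9) = 2: row 4 has {1,4,6,8,9}; col 9 has {1,3,4,5,6,8,9}; box has {1,3,4,5,6,7,8,9} → only 2 remains.
(6,2) = 9: row 6 has {1,2,3,4,5,6,7,8}; col 2 has {1,4,6}; box has {1,4,6} → only 9 remains.
(7,2) = 8: row 7 has {1,2,3,4,5,6,7}; col 2 has {1,4,6,9}; box has {1,2,4,5,6,7} → only 8 remains.
(7,6) = 9: row 7 has {1,2,3,4,5,6,7,8}; col 6 has {2,3,4,5,7}; box has {1,2,3,4,5,6,7} → only 9 remains.
(9,2) = 3: row 9 has {1,2,4,5,6,7}; col 2 has {1,4,6,8,9}; box has {1,2,4,5,6,7,8} → only 3 remains.
(9,3) = 9: row 9 has {1,2,3,4,5,6,7}; col 3 has {1,2,4,6,7,8}; box has {1,2,3,4,5,6,7,8} → only 9 remains.
(9,6) = 8: row 9 has {1,2,3,4,5,6,7,9}; col 6 has {2,3,4,5,7,9}; box has {1,2,3,4,5,6,7,9} → only 8 remains.
(1,6) = 6: row 1 has {1,4,9}; col 6 has {2,3,4,5,7,8,9}; box has {2,3,4,5,7,8,9} → only 6 remains.
(1,8) = 8: row 1 has {1,4,6,9}; col 8 has {1,2,3,4,5,6,7,9}; box has {1,2,3,4,5,6,9} → only 8 remains.
(1,9) = 7: row 1 has {1,4,6,8,9}; col 9 has {1,2,3,4,5,6,8,9}; box has {1,2,3,4,5,6,8,9} → only 7 remains.

7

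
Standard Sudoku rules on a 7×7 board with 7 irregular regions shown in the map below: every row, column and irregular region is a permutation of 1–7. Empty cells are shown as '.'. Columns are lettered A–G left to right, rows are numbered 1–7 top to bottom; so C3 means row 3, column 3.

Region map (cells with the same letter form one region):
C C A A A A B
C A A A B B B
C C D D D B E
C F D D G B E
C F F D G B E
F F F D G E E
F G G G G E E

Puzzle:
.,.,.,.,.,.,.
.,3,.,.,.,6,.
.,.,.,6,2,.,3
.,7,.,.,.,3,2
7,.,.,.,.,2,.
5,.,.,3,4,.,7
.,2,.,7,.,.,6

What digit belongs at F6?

F6 = 1: row 6 has {3,4,5,7}; col 6 has {2,3,6}; region has {2,3,6,7} → only 1 remains.

1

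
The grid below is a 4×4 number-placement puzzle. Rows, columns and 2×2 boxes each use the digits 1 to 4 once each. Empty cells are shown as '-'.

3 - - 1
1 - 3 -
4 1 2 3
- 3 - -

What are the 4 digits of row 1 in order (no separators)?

3241

R1C3 = 4: row 1 has {1,3}; col 3 has {2,3}; box has {1,3} → only 4 remains.
R2C4 = 2 (sole candidate).
R4C1 = 2 (sole candidate).
R4C3 = 1 (sole candidate).
R4C4 = 4 (sole candidate).
R1C2 = 2: row 1 has {1,3,4}; col 2 has {1,3}; box has {1,3} → only 2 remains.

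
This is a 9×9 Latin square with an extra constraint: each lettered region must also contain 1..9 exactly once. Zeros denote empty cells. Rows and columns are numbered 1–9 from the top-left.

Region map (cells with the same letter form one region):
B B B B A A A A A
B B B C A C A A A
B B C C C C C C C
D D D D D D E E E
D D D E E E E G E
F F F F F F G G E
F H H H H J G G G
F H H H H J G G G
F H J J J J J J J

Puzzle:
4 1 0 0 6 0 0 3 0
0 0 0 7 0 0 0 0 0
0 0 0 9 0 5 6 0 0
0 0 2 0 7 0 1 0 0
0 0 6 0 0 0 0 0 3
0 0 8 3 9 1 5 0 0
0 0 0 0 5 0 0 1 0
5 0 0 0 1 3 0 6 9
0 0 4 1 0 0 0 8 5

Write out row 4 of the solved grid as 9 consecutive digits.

352874196

r8c3 = 7 (sole candidate).
r9c5 = 2 (sole candidate).
r2c9 = 1 (hidden single in row 2).
r3c3 = 1 (hidden single in row 3).
r4c9 = 6: in row 4, 6 can only go here (every other open cell in that row sees a 6).
r5c1 = 1 (hidden single in row 5).
r9c2 = 3 (hidden single in row 9).
r7c3 = 9 (sole candidate).
r1c3 = 5 (sole candidate).
r2c3 = 3 (sole candidate).
r2c8 = 5 (hidden single in row 2).
r3c5 = 3 (hidden single in row 3).
r4c1 = 3: in row 4, 3 can only go here (every other open cell in that row sees a 3).
r7c7 = 3 (hidden single in row 7).
r2c1 = 9 (hidden single in column 1).
r2c2 = 6 (hidden single in row 2).
r6c1 = 6 (hidden single in row 6).
r9c1 = 7 (sole candidate).
r9c7 = 9 (sole candidate).
r7c1 = 2 (sole candidate).
r9c6 = 6 (sole candidate).
r3c1 = 8 (sole candidate).
r6c2 = 4 (sole candidate).
r7c2 = 8 (sole candidate).
r7c6 = 7 (sole candidate).
r7c9 = 4 (sole candidate).
r8c2 = 2 (sole candidate).
r8c4 = 4 (sole candidate).
r8c7 = 8 (sole candidate).
r1c4 = 2 (sole candidate).
r1c7 = 7 (sole candidate).
r1c9 = 8 (sole candidate).
r2c5 = 4 (sole candidate).
r2c7 = 2 (sole candidate).
r3c2 = 7 (sole candidate).
r3c9 = 2 (sole candidate).
r5c5 = 8 (sole candidate).
r5c7 = 4 (sole candidate).
r6c9 = 7 (sole candidate).
r7c4 = 6 (sole candidate).
r1c6 = 9 (sole candidate).
r2c6 = 8 (sole candidate).
r3c8 = 4 (sole candidate).
r4c6 = 4: row 4 has {1,2,3,6,7}; col 6 has {1,3,5,6,7,8,9}; region has {1,2,3,6,7} → only 4 remains.
r4c8 = 9: row 4 has {1,2,3,4,6,7}; col 8 has {1,3,4,5,6,8}; region has {1,3,4,6,7,8} → only 9 remains.
r5c4 = 5 (sole candidate).
r5c6 = 2 (sole candidate).
r5c8 = 7 (sole candidate).
r6c8 = 2 (sole candidate).
r4c2 = 5: row 4 has {1,2,3,4,6,7,9}; col 2 has {1,2,3,4,6,7,8}; region has {1,2,3,4,6,7} → only 5 remains.
r4c4 = 8: row 4 has {1,2,3,4,5,6,7,9}; col 4 has {1,2,3,4,5,6,7,9}; region has {1,2,3,4,5,6,7} → only 8 remains.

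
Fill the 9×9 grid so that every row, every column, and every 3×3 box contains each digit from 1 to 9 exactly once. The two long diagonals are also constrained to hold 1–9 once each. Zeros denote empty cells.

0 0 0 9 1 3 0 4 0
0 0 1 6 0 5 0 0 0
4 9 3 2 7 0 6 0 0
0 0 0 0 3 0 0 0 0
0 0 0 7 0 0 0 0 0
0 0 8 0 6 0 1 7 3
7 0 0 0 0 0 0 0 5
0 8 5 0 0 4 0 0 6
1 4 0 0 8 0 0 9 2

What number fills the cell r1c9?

7

r1c9 = 7: row 1 has {1,3,4,9}; col 9 has {2,3,5,6}; box has {4,6}; anti-diagonal has {1,6,8} → only 7 remains.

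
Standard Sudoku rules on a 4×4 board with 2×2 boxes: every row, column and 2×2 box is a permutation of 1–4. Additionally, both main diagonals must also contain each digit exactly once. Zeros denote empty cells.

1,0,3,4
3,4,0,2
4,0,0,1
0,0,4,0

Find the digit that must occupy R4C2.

R1C2 = 2 (sole candidate).
R2C3 = 1 (sole candidate).
R3C2 = 3 (sole candidate).
R3C3 = 2 (sole candidate).
R4C1 = 2 (sole candidate).
R4C2 = 1: row 4 has {2,4}; col 2 has {2,3,4}; box has {2,3,4} → only 1 remains.

1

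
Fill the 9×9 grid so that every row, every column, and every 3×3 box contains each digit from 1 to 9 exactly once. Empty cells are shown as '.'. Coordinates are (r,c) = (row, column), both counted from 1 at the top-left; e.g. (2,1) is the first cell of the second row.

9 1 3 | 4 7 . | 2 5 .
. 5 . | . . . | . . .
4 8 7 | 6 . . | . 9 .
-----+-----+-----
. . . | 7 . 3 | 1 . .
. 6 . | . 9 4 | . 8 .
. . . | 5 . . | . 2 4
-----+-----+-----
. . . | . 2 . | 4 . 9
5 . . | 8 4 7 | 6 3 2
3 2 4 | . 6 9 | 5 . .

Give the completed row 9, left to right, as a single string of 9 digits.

324169578

(1,6) = 8 (sole candidate).
(1,9) = 6 (sole candidate).
(3,7) = 3 (sole candidate).
(3,9) = 1 (sole candidate).
(4,5) = 8 (sole candidate).
(4,8) = 6 (sole candidate).
(4,9) = 5 (sole candidate).
(5,7) = 7 (sole candidate).
(5,9) = 3 (sole candidate).
(6,5) = 1 (sole candidate).
(6,6) = 6 (sole candidate).
(6,7) = 9 (sole candidate).
(7,2) = 7 (sole candidate).
(7,8) = 1 (sole candidate).
(8,2) = 9 (sole candidate).
(8,3) = 1 (sole candidate).
(9,4) = 1: row 9 has {2,3,4,5,6,9}; col 4 has {4,5,6,7,8}; box has {2,4,6,7,8,9} → only 1 remains.
(9,8) = 7: row 9 has {1,2,3,4,5,6,9}; col 8 has {1,2,3,5,6,8,9}; box has {1,2,3,4,5,6,9} → only 7 remains.
(9,9) = 8: row 9 has {1,2,3,4,5,6,7,9}; col 9 has {1,2,3,4,5,6,9}; box has {1,2,3,4,5,6,7,9} → only 8 remains.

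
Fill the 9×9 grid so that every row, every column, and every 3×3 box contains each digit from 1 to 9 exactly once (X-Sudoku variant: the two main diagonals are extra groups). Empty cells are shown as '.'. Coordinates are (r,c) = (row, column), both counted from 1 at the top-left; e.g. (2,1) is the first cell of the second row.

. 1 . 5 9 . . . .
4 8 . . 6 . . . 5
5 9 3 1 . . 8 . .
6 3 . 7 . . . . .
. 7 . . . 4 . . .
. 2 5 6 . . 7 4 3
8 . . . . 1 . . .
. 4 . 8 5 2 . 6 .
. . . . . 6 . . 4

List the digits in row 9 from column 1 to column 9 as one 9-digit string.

351976284

(1,1) = 2 (sole candidate).
(1,9) = 7 (sole candidate).
(2,3) = 7 (sole candidate).
(2,6) = 3 (sole candidate).
(3,6) = 7 (sole candidate).
(3,8) = 2 (sole candidate).
(3,9) = 6 (sole candidate).
(5,5) = 1 (sole candidate).
(6,5) = 8 (sole candidate).
(6,6) = 9 (sole candidate).
(7,7) = 5 (sole candidate).
(9,2) = 5: row 9 has {4,6}; col 2 has {1,2,3,4,7,8,9}; box has {4,8} → only 5 remains.
(1,3) = 6 (sole candidate).
(1,6) = 8 (sole candidate).
(1,8) = 3 (sole candidate).
(2,4) = 2 (sole candidate).
(2,8) = 9 (sole candidate).
(3,5) = 4 (sole candidate).
(4,5) = 2 (sole candidate).
(4,6) = 5 (sole candidate).
(5,1) = 9 (sole candidate).
(5,3) = 8 (sole candidate).
(5,4) = 3 (sole candidate).
(5,8) = 5 (sole candidate).
(5,9) = 2 (sole candidate).
(6,1) = 1 (sole candidate).
(7,2) = 6 (sole candidate).
(7,3) = 2 (sole candidate).
(7,8) = 7 (sole candidate).
(7,9) = 9 (sole candidate).
(8,9) = 1 (sole candidate).
(9,1) = 3: row 9 has {4,5,6}; col 1 has {1,2,4,5,6,8,9}; box has {2,4,5,6,8}; anti-diagonal has {1,2,4,5,6,7,8,9} → only 3 remains.
(9,4) = 9: row 9 has {3,4,5,6}; col 4 has {1,2,3,5,6,7,8}; box has {1,2,5,6,8} → only 9 remains.
(9,5) = 7: row 9 has {3,4,5,6,9}; col 5 has {1,2,4,5,6,8,9}; box has {1,2,5,6,8,9} → only 7 remains.
(9,7) = 2: row 9 has {3,4,5,6,7,9}; col 7 has {5,7,8}; box has {1,4,5,6,7,9} → only 2 remains.
(9,8) = 8: row 9 has {2,3,4,5,6,7,9}; col 8 has {2,3,4,5,6,7,9}; box has {1,2,4,5,6,7,9} → only 8 remains.
(1,7) = 4 (sole candidate).
(2,7) = 1 (sole candidate).
(4,3) = 4 (sole candidate).
(4,7) = 9 (sole candidate).
(4,8) = 1 (sole candidate).
(4,9) = 8 (sole candidate).
(5,7) = 6 (sole candidate).
(7,4) = 4 (sole candidate).
(7,5) = 3 (sole candidate).
(8,1) = 7 (sole candidate).
(8,3) = 9 (sole candidate).
(8,7) = 3 (sole candidate).
(9,3) = 1: row 9 has {2,3,4,5,6,7,8,9}; col 3 has {2,3,4,5,6,7,8,9}; box has {2,3,4,5,6,7,8,9} → only 1 remains.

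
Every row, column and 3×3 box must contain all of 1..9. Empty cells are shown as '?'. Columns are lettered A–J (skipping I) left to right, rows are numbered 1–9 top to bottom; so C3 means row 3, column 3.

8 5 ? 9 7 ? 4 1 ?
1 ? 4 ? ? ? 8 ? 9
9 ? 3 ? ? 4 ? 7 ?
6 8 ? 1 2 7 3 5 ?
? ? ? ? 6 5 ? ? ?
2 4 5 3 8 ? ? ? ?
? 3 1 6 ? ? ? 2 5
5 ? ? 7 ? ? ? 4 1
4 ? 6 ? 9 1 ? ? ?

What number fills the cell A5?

C1 = 2: row 1 has {1,4,5,7,8,9}; col 3 has {1,3,4,5,6}; box has {1,3,4,5,8,9} → only 2 remains.
B3 = 6: row 3 has {3,4,7,9}; col 2 has {3,4,5,8}; box has {1,2,3,4,5,8,9} → only 6 remains.
J3 = 2: row 3 has {3,4,6,7,9}; col 9 has {1,5,9}; box has {1,4,7,8,9} → only 2 remains.
C4 = 9: row 4 has {1,2,3,5,6,7,8}; col 3 has {1,2,3,4,5,6}; box has {2,4,5,6,8} → only 9 remains.
J4 = 4: row 4 has {1,2,3,5,6,7,8,9}; col 9 has {1,2,5,9}; box has {3,5} → only 4 remains.
C5 = 7: row 5 has {5,6}; col 3 has {1,2,3,4,5,6,9}; box has {2,4,5,6,8,9} → only 7 remains.
D5 = 4: row 5 has {5,6,7}; col 4 has {1,3,6,7,9}; box has {1,2,3,5,6,7,8} → only 4 remains.
J5 = 8: row 5 has {4,5,6,7}; col 9 has {1,2,4,5,9}; box has {3,4,5} → only 8 remains.
F6 = 9: row 6 has {2,3,4,5,8}; col 6 has {1,4,5,7}; box has {1,2,3,4,5,6,7,8} → only 9 remains.
H6 = 6: row 6 has {2,3,4,5,8,9}; col 8 has {1,2,4,5,7}; box has {3,4,5,8} → only 6 remains.
J6 = 7: row 6 has {2,3,4,5,6,8,9}; col 9 has {1,2,4,5,8,9}; box has {3,4,5,6,8} → only 7 remains.
A7 = 7: row 7 has {1,2,3,5,6}; col 1 has {1,2,4,5,6,8,9}; box has {1,3,4,5,6} → only 7 remains.
E7 = 4: row 7 has {1,2,3,5,6,7}; col 5 has {2,6,7,8,9}; box has {1,6,7,9} → only 4 remains.
F7 = 8: row 7 has {1,2,3,4,5,6,7}; col 6 has {1,4,5,7,9}; box has {1,4,6,7,9} → only 8 remains.
G7 = 9: row 7 has {1,2,3,4,5,6,7,8}; col 7 has {3,4,8}; box has {1,2,4,5} → only 9 remains.
C8 = 8: row 8 has {1,4,5,7}; col 3 has {1,2,3,4,5,6,7,9}; box has {1,3,4,5,6,7} → only 8 remains.
E8 = 3: row 8 has {1,4,5,7,8}; col 5 has {2,4,6,7,8,9}; box has {1,4,6,7,8,9} → only 3 remains.
F8 = 2: row 8 has {1,3,4,5,7,8}; col 6 has {1,4,5,7,8,9}; box has {1,3,4,6,7,8,9} → only 2 remains.
G8 = 6: row 8 has {1,2,3,4,5,7,8}; col 7 has {3,4,8,9}; box has {1,2,4,5,9} → only 6 remains.
B9 = 2: row 9 has {1,4,6,9}; col 2 has {3,4,5,6,8}; box has {1,3,4,5,6,7,8} → only 2 remains.
D9 = 5: row 9 has {1,2,4,6,9}; col 4 has {1,3,4,6,7,9}; box has {1,2,3,4,6,7,8,9} → only 5 remains.
G9 = 7: row 9 has {1,2,4,5,6,9}; col 7 has {3,4,6,8,9}; box has {1,2,4,5,6,9} → only 7 remains.
J9 = 3: row 9 has {1,2,4,5,6,7,9}; col 9 has {1,2,4,5,7,8,9}; box has {1,2,4,5,6,7,9} → only 3 remains.
J1 = 6: row 1 has {1,2,4,5,7,8,9}; col 9 has {1,2,3,4,5,7,8,9}; box has {1,2,4,7,8,9} → only 6 remains.
B2 = 7: row 2 has {1,4,8,9}; col 2 has {2,3,4,5,6,8}; box has {1,2,3,4,5,6,8,9} → only 7 remains.
D2 = 2: row 2 has {1,4,7,8,9}; col 4 has {1,3,4,5,6,7,9}; box has {4,7,9} → only 2 remains.
E2 = 5: row 2 has {1,2,4,7,8,9}; col 5 has {2,3,4,6,7,8,9}; box has {2,4,7,9} → only 5 remains.
H2 = 3: row 2 has {1,2,4,5,7,8,9}; col 8 has {1,2,4,5,6,7}; box has {1,2,4,6,7,8,9} → only 3 remains.
D3 = 8: row 3 has {2,3,4,6,7,9}; col 4 has {1,2,3,4,5,6,7,9}; box has {2,4,5,7,9} → only 8 remains.
E3 = 1: row 3 has {2,3,4,6,7,8,9}; col 5 has {2,3,4,5,6,7,8,9}; box has {2,4,5,7,8,9} → only 1 remains.
G3 = 5: row 3 has {1,2,3,4,6,7,8,9}; col 7 has {3,4,6,7,8,9}; box has {1,2,3,4,6,7,8,9} → only 5 remains.
A5 = 3: row 5 has {4,5,6,7,8}; col 1 has {1,2,4,5,6,7,8,9}; box has {2,4,5,6,7,8,9} → only 3 remains.

3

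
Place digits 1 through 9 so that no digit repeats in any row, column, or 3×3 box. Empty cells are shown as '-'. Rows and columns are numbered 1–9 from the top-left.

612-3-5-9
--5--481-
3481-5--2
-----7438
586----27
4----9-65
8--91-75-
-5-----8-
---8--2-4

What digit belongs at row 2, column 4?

row 1, column 4 = 7: row 1 has {1,2,3,5,6,9}; col 4 has {1,8,9}; box has {1,3,4,5} → only 7 remains.
row 1, column 6 = 8: row 1 has {1,2,3,5,6,7,9}; col 6 has {4,5,7,9}; box has {1,3,4,5,7} → only 8 remains.
row 1, column 8 = 4: row 1 has {1,2,3,5,6,7,8,9}; col 8 has {1,2,3,5,6,8}; box has {1,2,5,8,9} → only 4 remains.
row 3, column 7 = 6: row 3 has {1,2,3,4,5,8}; col 7 has {2,4,5,7,8}; box has {1,2,4,5,8,9} → only 6 remains.
row 3, column 8 = 7: row 3 has {1,2,3,4,5,6,8}; col 8 has {1,2,3,4,5,6,8}; box has {1,2,4,5,6,8,9} → only 7 remains.
row 5, column 5 = 4: row 5 has {2,5,6,7,8}; col 5 has {1,3}; box has {7,9} → only 4 remains.
row 6, column 7 = 1: row 6 has {4,5,6,9}; col 7 has {2,4,5,6,7,8}; box has {2,3,4,5,6,7,8} → only 1 remains.
row 9, column 8 = 9: row 9 has {2,4,8}; col 8 has {1,2,3,4,5,6,7,8}; box has {2,4,5,7,8} → only 9 remains.
row 2, column 9 = 3: row 2 has {1,4,5,8}; col 9 has {2,4,5,7,8,9}; box has {1,2,4,5,6,7,8,9} → only 3 remains.
row 3, column 5 = 9: row 3 has {1,2,3,4,5,6,7,8}; col 5 has {1,3,4}; box has {1,3,4,5,7,8} → only 9 remains.
row 5, column 4 = 3: row 5 has {2,4,5,6,7,8}; col 4 has {1,7,8,9}; box has {4,7,9} → only 3 remains.
row 5, column 6 = 1: row 5 has {2,3,4,5,6,7,8}; col 6 has {4,5,7,8,9}; box has {3,4,7,9} → only 1 remains.
row 5, column 7 = 9: row 5 has {1,2,3,4,5,6,7,8}; col 7 has {1,2,4,5,6,7,8}; box has {1,2,3,4,5,6,7,8} → only 9 remains.
row 6, column 4 = 2: row 6 has {1,4,5,6,9}; col 4 has {1,3,7,8,9}; box has {1,3,4,7,9} → only 2 remains.
row 6, column 5 = 8: row 6 has {1,2,4,5,6,9}; col 5 has {1,3,4,9}; box has {1,2,3,4,7,9} → only 8 remains.
row 7, column 9 = 6: row 7 has {1,5,7,8,9}; col 9 has {2,3,4,5,7,8,9}; box has {2,4,5,7,8,9} → only 6 remains.
row 8, column 7 = 3: row 8 has {5,8}; col 7 has {1,2,4,5,6,7,8,9}; box has {2,4,5,6,7,8,9} → only 3 remains.
row 8, column 9 = 1: row 8 has {3,5,8}; col 9 has {2,3,4,5,6,7,8,9}; box has {2,3,4,5,6,7,8,9} → only 1 remains.
row 2, column 4 = 6: row 2 has {1,3,4,5,8}; col 4 has {1,2,3,7,8,9}; box has {1,3,4,5,7,8,9} → only 6 remains.

6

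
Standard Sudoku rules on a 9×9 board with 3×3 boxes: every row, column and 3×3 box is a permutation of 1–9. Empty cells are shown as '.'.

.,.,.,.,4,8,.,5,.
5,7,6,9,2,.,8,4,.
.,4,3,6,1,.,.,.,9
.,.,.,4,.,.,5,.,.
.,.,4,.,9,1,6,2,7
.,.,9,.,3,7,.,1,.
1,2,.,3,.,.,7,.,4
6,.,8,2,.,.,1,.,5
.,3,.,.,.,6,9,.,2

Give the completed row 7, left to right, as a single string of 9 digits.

125389764

row 1, column 4 = 7 (sole candidate).
row 2, column 6 = 3 (sole candidate).
row 2, column 9 = 1 (sole candidate).
row 3, column 6 = 5 (sole candidate).
row 3, column 7 = 2 (sole candidate).
row 3, column 8 = 7 (sole candidate).
row 4, column 6 = 2 (sole candidate).
row 6, column 7 = 4 (sole candidate).
row 6, column 9 = 8 (sole candidate).
row 7, column 3 = 5: row 7 has {1,2,3,4,7}; col 3 has {3,4,6,8,9}; box has {1,2,3,6,8} → only 5 remains.
row 7, column 5 = 8: row 7 has {1,2,3,4,5,7}; col 5 has {1,2,3,4,9}; box has {2,3,6} → only 8 remains.
row 7, column 6 = 9: row 7 has {1,2,3,4,5,7,8}; col 6 has {1,2,3,5,6,7,8}; box has {2,3,6,8} → only 9 remains.
row 7, column 8 = 6: row 7 has {1,2,3,4,5,7,8,9}; col 8 has {1,2,4,5,7}; box has {1,2,4,5,7,9} → only 6 remains.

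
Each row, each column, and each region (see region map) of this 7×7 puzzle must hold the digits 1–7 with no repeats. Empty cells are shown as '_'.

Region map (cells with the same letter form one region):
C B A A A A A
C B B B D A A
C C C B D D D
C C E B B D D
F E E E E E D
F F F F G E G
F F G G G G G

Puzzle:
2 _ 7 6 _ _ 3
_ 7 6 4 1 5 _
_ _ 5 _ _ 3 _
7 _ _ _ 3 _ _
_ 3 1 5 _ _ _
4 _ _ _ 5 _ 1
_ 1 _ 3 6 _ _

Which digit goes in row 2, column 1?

3

row 1, column 2 = 5: row 1 has {2,3,6,7}; col 2 has {1,3,7}; region has {3,4,6,7} → only 5 remains.
row 1, column 5 = 4: row 1 has {2,3,5,6,7}; col 5 has {1,3,5,6}; region has {3,5,6,7} → only 4 remains.
row 1, column 6 = 1: row 1 has {2,3,4,5,6,7}; col 6 has {3,5}; region has {3,4,5,6,7} → only 1 remains.
row 2, column 1 = 3: row 2 has {1,4,5,6,7}; col 1 has {2,4,7}; region has {2,5,7} → only 3 remains.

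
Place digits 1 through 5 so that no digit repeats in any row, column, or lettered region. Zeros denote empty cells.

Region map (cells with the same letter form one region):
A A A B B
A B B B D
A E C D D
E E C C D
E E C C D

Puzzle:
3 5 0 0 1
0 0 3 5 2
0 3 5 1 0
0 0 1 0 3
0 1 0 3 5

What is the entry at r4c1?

r2c2 = 4 (sole candidate).
r3c5 = 4 (sole candidate).
r4c2 = 2 (sole candidate).
r4c4 = 4 (sole candidate).
r5c1 = 4 (sole candidate).
r5c3 = 2 (sole candidate).
r1c3 = 4 (sole candidate).
r1c4 = 2 (sole candidate).
r2c1 = 1 (sole candidate).
r3c1 = 2 (sole candidate).
r4c1 = 5: row 4 has {1,2,3,4}; col 1 has {1,2,3,4}; region has {1,2,3,4} → only 5 remains.

5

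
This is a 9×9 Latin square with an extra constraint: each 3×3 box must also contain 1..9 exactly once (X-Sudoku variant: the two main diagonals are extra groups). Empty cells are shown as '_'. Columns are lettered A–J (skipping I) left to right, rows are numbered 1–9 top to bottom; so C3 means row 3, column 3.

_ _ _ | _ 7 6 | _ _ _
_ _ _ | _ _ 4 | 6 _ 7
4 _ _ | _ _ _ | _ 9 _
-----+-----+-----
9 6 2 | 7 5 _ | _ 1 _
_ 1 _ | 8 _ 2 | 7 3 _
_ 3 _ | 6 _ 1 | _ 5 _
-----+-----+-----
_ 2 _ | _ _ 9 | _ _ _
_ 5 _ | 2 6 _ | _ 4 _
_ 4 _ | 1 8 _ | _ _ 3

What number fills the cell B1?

F4 = 3: row 4 has {1,2,5,6,7,9}; col 6 has {1,2,4,6,9}; box has {1,2,5,6,7,8}; anti-diagonal has {5,6} → only 3 remains.
A5 = 5: row 5 has {1,2,3,7,8}; col 1 has {4,9}; box has {1,2,3,6,9} → only 5 remains.
C5 = 4: row 5 has {1,2,3,5,7,8}; col 3 has {2}; box has {1,2,3,5,6,9} → only 4 remains.
E5 = 9: row 5 has {1,2,3,4,5,7,8}; col 5 has {5,6,7,8}; box has {1,2,3,5,6,7,8}; main diagonal has {1,3,4,7}; anti-diagonal has {3,5,6} → only 9 remains.
J5 = 6: row 5 has {1,2,3,4,5,7,8,9}; col 9 has {3,7}; box has {1,3,5,7} → only 6 remains.
E6 = 4: row 6 has {1,3,5,6}; col 5 has {5,6,7,8,9}; box has {1,2,3,5,6,7,8,9} → only 4 remains.
E7 = 3: row 7 has {2,9}; col 5 has {4,5,6,7,8,9}; box has {1,2,6,8,9} → only 3 remains.
F8 = 7: row 8 has {2,4,5,6}; col 6 has {1,2,3,4,6,9}; box has {1,2,3,6,8,9} → only 7 remains.
A9 = 7: row 9 has {1,3,4,8}; col 1 has {4,5,9}; box has {2,4,5}; anti-diagonal has {3,5,6,9} → only 7 remains.
F9 = 5: row 9 has {1,3,4,7,8}; col 6 has {1,2,3,4,6,7,9}; box has {1,2,3,6,7,8,9} → only 5 remains.
B2 = 8: row 2 has {4,6,7}; col 2 has {1,2,3,4,5,6}; box has {4}; main diagonal has {1,3,4,7,9} → only 8 remains.
H2 = 2: row 2 has {4,6,7,8}; col 8 has {1,3,4,5,9}; box has {6,7,9}; anti-diagonal has {3,5,6,7,9} → only 2 remains.
B3 = 7: row 3 has {4,9}; col 2 has {1,2,3,4,5,6,8}; box has {4,8} → only 7 remains.
F3 = 8: row 3 has {4,7,9}; col 6 has {1,2,3,4,5,6,7,9}; box has {4,6,7} → only 8 remains.
G3 = 1: row 3 has {4,7,8,9}; col 7 has {6,7}; box has {2,6,7,9}; anti-diagonal has {2,3,5,6,7,9} → only 1 remains.
J3 = 5: row 3 has {1,4,7,8,9}; col 9 has {3,6,7}; box has {1,2,6,7,9} → only 5 remains.
A6 = 8: row 6 has {1,3,4,5,6}; col 1 has {4,5,7,9}; box has {1,2,3,4,5,6,9} → only 8 remains.
C6 = 7: row 6 has {1,3,4,5,6,8}; col 3 has {2,4}; box has {1,2,3,4,5,6,8,9} → only 7 remains.
C7 = 8: row 7 has {2,3,9}; col 3 has {2,4,7}; box has {2,4,5,7}; anti-diagonal has {1,2,3,5,6,7,9} → only 8 remains.
D7 = 4: row 7 has {2,3,8,9}; col 4 has {1,2,6,7,8}; box has {1,2,3,5,6,7,8,9} → only 4 remains.
G7 = 5: row 7 has {2,3,4,8,9}; col 7 has {1,6,7}; box has {3,4}; main diagonal has {1,3,4,7,8,9} → only 5 remains.
J7 = 1: row 7 has {2,3,4,5,8,9}; col 9 has {3,5,6,7}; box has {3,4,5} → only 1 remains.
H9 = 6: row 9 has {1,3,4,5,7,8}; col 8 has {1,2,3,4,5,9}; box has {1,3,4,5} → only 6 remains.
A1 = 2: row 1 has {6,7}; col 1 has {4,5,7,8,9}; box has {4,7,8}; main diagonal has {1,3,4,5,7,8,9} → only 2 remains.
B1 = 9: row 1 has {2,6,7}; col 2 has {1,2,3,4,5,6,7,8}; box has {2,4,7,8} → only 9 remains.

9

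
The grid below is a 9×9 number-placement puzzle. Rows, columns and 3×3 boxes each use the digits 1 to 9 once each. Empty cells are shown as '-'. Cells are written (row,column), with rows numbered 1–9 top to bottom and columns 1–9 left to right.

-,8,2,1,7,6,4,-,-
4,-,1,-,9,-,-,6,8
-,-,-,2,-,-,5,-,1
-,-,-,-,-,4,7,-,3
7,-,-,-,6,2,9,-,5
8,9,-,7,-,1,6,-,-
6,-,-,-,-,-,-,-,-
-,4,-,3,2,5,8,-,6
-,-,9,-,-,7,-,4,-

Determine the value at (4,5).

5

(1,9) = 9: row 1 has {1,2,4,6,7,8}; col 9 has {1,3,5,6,8}; box has {1,4,5,6,8} → only 9 remains.
(2,4) = 5: row 2 has {1,4,6,8,9}; col 4 has {1,2,3,7}; box has {1,2,6,7,9} → only 5 remains.
(2,6) = 3: row 2 has {1,4,5,6,8,9}; col 6 has {1,2,4,5,6,7}; box has {1,2,5,6,7,9} → only 3 remains.
(2,7) = 2: row 2 has {1,3,4,5,6,8,9}; col 7 has {4,5,6,7,8,9}; box has {1,4,5,6,8,9} → only 2 remains.
(3,6) = 8: row 3 has {1,2,5}; col 6 has {1,2,3,4,5,6,7}; box has {1,2,3,5,6,7,9} → only 8 remains.
(5,4) = 8: row 5 has {2,5,6,7,9}; col 4 has {1,2,3,5,7}; box has {1,2,4,6,7} → only 8 remains.
(5,8) = 1: row 5 has {2,5,6,7,8,9}; col 8 has {4,6}; box has {3,5,6,7,9} → only 1 remains.
(6,8) = 2: row 6 has {1,6,7,8,9}; col 8 has {1,4,6}; box has {1,3,5,6,7,9} → only 2 remains.
(6,9) = 4: row 6 has {1,2,6,7,8,9}; col 9 has {1,3,5,6,8,9}; box has {1,2,3,5,6,7,9} → only 4 remains.
(7,6) = 9: row 7 has {6}; col 6 has {1,2,3,4,5,6,7,8}; box has {2,3,5,7} → only 9 remains.
(8,1) = 1: row 8 has {2,3,4,5,6,8}; col 1 has {4,6,7,8}; box has {4,6,9} → only 1 remains.
(8,3) = 7: row 8 has {1,2,3,4,5,6,8}; col 3 has {1,2,9}; box has {1,4,6,9} → only 7 remains.
(8,8) = 9: row 8 has {1,2,3,4,5,6,7,8}; col 8 has {1,2,4,6}; box has {4,6,8} → only 9 remains.
(9,4) = 6: row 9 has {4,7,9}; col 4 has {1,2,3,5,7,8}; box has {2,3,5,7,9} → only 6 remains.
(9,9) = 2: row 9 has {4,6,7,9}; col 9 has {1,3,4,5,6,8,9}; box has {4,6,8,9} → only 2 remains.
(1,8) = 3: row 1 has {1,2,4,6,7,8,9}; col 8 has {1,2,4,6,9}; box has {1,2,4,5,6,8,9} → only 3 remains.
(2,2) = 7: row 2 has {1,2,3,4,5,6,8,9}; col 2 has {4,8,9}; box has {1,2,4,8} → only 7 remains.
(3,5) = 4: row 3 has {1,2,5,8}; col 5 has {2,6,7,9}; box has {1,2,3,5,6,7,8,9} → only 4 remains.
(3,8) = 7: row 3 has {1,2,4,5,8}; col 8 has {1,2,3,4,6,9}; box has {1,2,3,4,5,6,8,9} → only 7 remains.
(4,4) = 9: row 4 has {3,4,7}; col 4 has {1,2,3,5,6,7,8}; box has {1,2,4,6,7,8} → only 9 remains.
(4,5) = 5: row 4 has {3,4,7,9}; col 5 has {2,4,6,7,9}; box has {1,2,4,6,7,8,9} → only 5 remains.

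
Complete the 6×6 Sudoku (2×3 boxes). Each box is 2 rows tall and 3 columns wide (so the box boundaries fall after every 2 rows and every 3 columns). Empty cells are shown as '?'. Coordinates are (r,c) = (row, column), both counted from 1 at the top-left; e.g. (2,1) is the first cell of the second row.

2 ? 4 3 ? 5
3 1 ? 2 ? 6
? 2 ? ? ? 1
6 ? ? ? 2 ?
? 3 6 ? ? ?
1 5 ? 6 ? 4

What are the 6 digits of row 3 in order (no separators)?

(1,2) = 6: row 1 has {2,3,4,5}; col 2 has {1,2,3,5}; box has {1,2,3,4} → only 6 remains.
(1,5) = 1: row 1 has {2,3,4,5,6}; col 5 has {2}; box has {2,3,5,6} → only 1 remains.
(2,3) = 5: row 2 has {1,2,3,6}; col 3 has {4,6}; box has {1,2,3,4,6} → only 5 remains.
(2,5) = 4: row 2 has {1,2,3,5,6}; col 5 has {1,2}; box has {1,2,3,5,6} → only 4 remains.
(3,3) = 3: row 3 has {1,2}; col 3 has {4,5,6}; box has {2,6} → only 3 remains.
(4,2) = 4: row 4 has {2,6}; col 2 has {1,2,3,5,6}; box has {2,3,6} → only 4 remains.
(4,3) = 1: row 4 has {2,4,6}; col 3 has {3,4,5,6}; box has {2,3,4,6} → only 1 remains.
(4,4) = 5: row 4 has {1,2,4,6}; col 4 has {2,3,6}; box has {1,2} → only 5 remains.
(4,6) = 3: row 4 has {1,2,4,5,6}; col 6 has {1,4,5,6}; box has {1,2,5} → only 3 remains.
(5,1) = 4: row 5 has {3,6}; col 1 has {1,2,3,6}; box has {1,3,5,6} → only 4 remains.
(5,4) = 1: row 5 has {3,4,6}; col 4 has {2,3,5,6}; box has {4,6} → only 1 remains.
(5,5) = 5: row 5 has {1,3,4,6}; col 5 has {1,2,4}; box has {1,4,6} → only 5 remains.
(5,6) = 2: row 5 has {1,3,4,5,6}; col 6 has {1,3,4,5,6}; box has {1,4,5,6} → only 2 remains.
(6,3) = 2: row 6 has {1,4,5,6}; col 3 has {1,3,4,5,6}; box has {1,3,4,5,6} → only 2 remains.
(6,5) = 3: row 6 has {1,2,4,5,6}; col 5 has {1,2,4,5}; box has {1,2,4,5,6} → only 3 remains.
(3,1) = 5: row 3 has {1,2,3}; col 1 has {1,2,3,4,6}; box has {1,2,3,4,6} → only 5 remains.
(3,4) = 4: row 3 has {1,2,3,5}; col 4 has {1,2,3,5,6}; box has {1,2,3,5} → only 4 remains.
(3,5) = 6: row 3 has {1,2,3,4,5}; col 5 has {1,2,3,4,5}; box has {1,2,3,4,5} → only 6 remains.

523461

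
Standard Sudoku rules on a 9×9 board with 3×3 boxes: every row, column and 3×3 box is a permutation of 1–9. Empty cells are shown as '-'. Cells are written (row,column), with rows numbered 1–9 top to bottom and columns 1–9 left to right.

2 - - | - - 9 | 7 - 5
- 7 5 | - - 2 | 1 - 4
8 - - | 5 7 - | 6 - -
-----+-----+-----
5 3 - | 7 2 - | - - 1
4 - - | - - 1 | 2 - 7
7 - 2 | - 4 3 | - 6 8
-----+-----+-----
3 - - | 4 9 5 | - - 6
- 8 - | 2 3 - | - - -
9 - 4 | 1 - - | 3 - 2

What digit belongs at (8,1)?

(2,1) = 6: row 2 has {1,2,4,5,7}; col 1 has {2,3,4,5,7,8,9}; box has {2,5,7,8} → only 6 remains.
(2,5) = 8: row 2 has {1,2,4,5,6,7}; col 5 has {2,3,4,7,9}; box has {2,5,7,9} → only 8 remains.
(3,6) = 4: row 3 has {5,6,7,8}; col 6 has {1,2,3,5,9}; box has {2,5,7,8,9} → only 4 remains.
(6,4) = 9: row 6 has {2,3,4,6,7,8}; col 4 has {1,2,4,5,7}; box has {1,2,3,4,7} → only 9 remains.
(6,7) = 5: row 6 has {2,3,4,6,7,8,9}; col 7 has {1,2,3,6,7}; box has {1,2,6,7,8} → only 5 remains.
(7,7) = 8: row 7 has {3,4,5,6,9}; col 7 has {1,2,3,5,6,7}; box has {2,3,6} → only 8 remains.
(8,1) = 1: row 8 has {2,3,8}; col 1 has {2,3,4,5,6,7,8,9}; box has {3,4,8,9} → only 1 remains.

1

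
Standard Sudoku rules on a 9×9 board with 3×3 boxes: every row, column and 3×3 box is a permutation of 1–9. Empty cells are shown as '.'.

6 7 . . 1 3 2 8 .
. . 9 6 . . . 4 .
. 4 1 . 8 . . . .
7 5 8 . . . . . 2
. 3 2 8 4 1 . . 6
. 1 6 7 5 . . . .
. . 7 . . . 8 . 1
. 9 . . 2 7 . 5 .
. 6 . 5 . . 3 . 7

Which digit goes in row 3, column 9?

row 1, column 3 = 5: row 1 has {1,2,3,6,7,8}; col 3 has {1,2,6,7,8,9}; box has {1,4,6,7,9} → only 5 remains.
row 1, column 9 = 9: row 1 has {1,2,3,5,6,7,8}; col 9 has {1,2,6,7}; box has {2,4,8} → only 9 remains.
row 2, column 5 = 7: row 2 has {4,6,9}; col 5 has {1,2,4,5,8}; box has {1,3,6,8} → only 7 remains.
row 5, column 1 = 9: row 5 has {1,2,3,4,6,8}; col 1 has {6,7}; box has {1,2,3,5,6,7,8} → only 9 remains.
row 5, column 8 = 7: row 5 has {1,2,3,4,6,8,9}; col 8 has {4,5,8}; box has {2,6} → only 7 remains.
row 6, column 1 = 4: row 6 has {1,5,6,7}; col 1 has {6,7,9}; box has {1,2,3,5,6,7,8,9} → only 4 remains.
row 6, column 7 = 9: row 6 has {1,4,5,6,7}; col 7 has {2,3,8}; box has {2,6,7} → only 9 remains.
row 6, column 8 = 3: row 6 has {1,4,5,6,7,9}; col 8 has {4,5,7,8}; box has {2,6,7,9} → only 3 remains.
row 6, column 9 = 8: row 6 has {1,3,4,5,6,7,9}; col 9 has {1,2,6,7,9}; box has {2,3,6,7,9} → only 8 remains.
row 7, column 2 = 2: row 7 has {1,7,8}; col 2 has {1,3,4,5,6,7,9}; box has {6,7,9} → only 2 remains.
row 8, column 9 = 4: row 8 has {2,5,7,9}; col 9 has {1,2,6,7,8,9}; box has {1,3,5,7,8} → only 4 remains.
row 9, column 3 = 4: row 9 has {3,5,6,7}; col 3 has {1,2,5,6,7,8,9}; box has {2,6,7,9} → only 4 remains.
row 9, column 5 = 9: row 9 has {3,4,5,6,7}; col 5 has {1,2,4,5,7,8}; box has {2,5,7} → only 9 remains.
row 9, column 6 = 8: row 9 has {3,4,5,6,7,9}; col 6 has {1,3,7}; box has {2,5,7,9} → only 8 remains.
row 9, column 8 = 2: row 9 has {3,4,5,6,7,8,9}; col 8 has {3,4,5,7,8}; box has {1,3,4,5,7,8} → only 2 remains.
row 1, column 4 = 4: row 1 has {1,2,3,5,6,7,8,9}; col 4 has {5,6,7,8}; box has {1,3,6,7,8} → only 4 remains.
row 2, column 2 = 8: row 2 has {4,6,7,9}; col 2 has {1,2,3,4,5,6,7,9}; box has {1,4,5,6,7,9} → only 8 remains.
row 3, column 8 = 6: row 3 has {1,4,8}; col 8 has {2,3,4,5,7,8}; box has {2,4,8,9} → only 6 remains.
row 4, column 8 = 1: row 4 has {2,5,7,8}; col 8 has {2,3,4,5,6,7,8}; box has {2,3,6,7,8,9} → only 1 remains.
row 5, column 7 = 5: row 5 has {1,2,3,4,6,7,8,9}; col 7 has {2,3,8,9}; box has {1,2,3,6,7,8,9} → only 5 remains.
row 6, column 6 = 2: row 6 has {1,3,4,5,6,7,8,9}; col 6 has {1,3,7,8}; box has {1,4,5,7,8} → only 2 remains.
row 7, column 4 = 3: row 7 has {1,2,7,8}; col 4 has {4,5,6,7,8}; box has {2,5,7,8,9} → only 3 remains.
row 7, column 5 = 6: row 7 has {1,2,3,7,8}; col 5 has {1,2,4,5,7,8,9}; box has {2,3,5,7,8,9} → only 6 remains.
row 7, column 6 = 4: row 7 has {1,2,3,6,7,8}; col 6 has {1,2,3,7,8}; box has {2,3,5,6,7,8,9} → only 4 remains.
row 7, column 8 = 9: row 7 has {1,2,3,4,6,7,8}; col 8 has {1,2,3,4,5,6,7,8}; box has {1,2,3,4,5,7,8} → only 9 remains.
row 8, column 3 = 3: row 8 has {2,4,5,7,9}; col 3 has {1,2,4,5,6,7,8,9}; box has {2,4,6,7,9} → only 3 remains.
row 8, column 4 = 1: row 8 has {2,3,4,5,7,9}; col 4 has {3,4,5,6,7,8}; box has {2,3,4,5,6,7,8,9} → only 1 remains.
row 8, column 7 = 6: row 8 has {1,2,3,4,5,7,9}; col 7 has {2,3,5,8,9}; box has {1,2,3,4,5,7,8,9} → only 6 remains.
row 9, column 1 = 1: row 9 has {2,3,4,5,6,7,8,9}; col 1 has {4,6,7,9}; box has {2,3,4,6,7,9} → only 1 remains.
row 2, column 6 = 5: row 2 has {4,6,7,8,9}; col 6 has {1,2,3,4,7,8}; box has {1,3,4,6,7,8} → only 5 remains.
row 2, column 7 = 1: row 2 has {4,5,6,7,8,9}; col 7 has {2,3,5,6,8,9}; box has {2,4,6,8,9} → only 1 remains.
row 2, column 9 = 3: row 2 has {1,4,5,6,7,8,9}; col 9 has {1,2,4,6,7,8,9}; box has {1,2,4,6,8,9} → only 3 remains.
row 3, column 6 = 9: row 3 has {1,4,6,8}; col 6 has {1,2,3,4,5,7,8}; box has {1,3,4,5,6,7,8} → only 9 remains.
row 3, column 7 = 7: row 3 has {1,4,6,8,9}; col 7 has {1,2,3,5,6,8,9}; box has {1,2,3,4,6,8,9} → only 7 remains.
row 3, column 9 = 5: row 3 has {1,4,6,7,8,9}; col 9 has {1,2,3,4,6,7,8,9}; box has {1,2,3,4,6,7,8,9} → only 5 remains.

5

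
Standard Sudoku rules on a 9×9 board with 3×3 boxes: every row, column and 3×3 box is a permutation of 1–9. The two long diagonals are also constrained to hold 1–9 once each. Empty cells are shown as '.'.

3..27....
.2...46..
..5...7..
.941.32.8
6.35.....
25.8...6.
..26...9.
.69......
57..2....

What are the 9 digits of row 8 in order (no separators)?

R2C8 = 1: row 2 has {2,4,6}; col 8 has {6,9}; box has {6,7}; anti-diagonal has {2,3,5,6,7,8} → only 1 remains.
R4C1 = 7: row 4 has {1,2,3,4,8,9}; col 1 has {2,3,5,6}; box has {2,3,4,5,6,9} → only 7 remains.
R4C5 = 6: row 4 has {1,2,3,4,7,8,9}; col 5 has {2,7}; box has {1,3,5,8} → only 6 remains.
R4C8 = 5: row 4 has {1,2,3,4,6,7,8,9}; col 8 has {1,6,9}; box has {2,6,8} → only 5 remains.
R6C3 = 1: row 6 has {2,5,6,8}; col 3 has {2,3,4,5,9}; box has {2,3,4,5,6,7,9} → only 1 remains.
R9C3 = 8: row 9 has {2,5,7}; col 3 has {1,2,3,4,5,9}; box has {2,5,6,7,9} → only 8 remains.
R1C3 = 6: row 1 has {2,3,7}; col 3 has {1,2,3,4,5,8,9}; box has {2,3,5} → only 6 remains.
R2C3 = 7: row 2 has {1,2,4,6}; col 3 has {1,2,3,4,5,6,8,9}; box has {2,3,5,6} → only 7 remains.
R5C2 = 8: row 5 has {3,5,6}; col 2 has {2,5,6,7,9}; box has {1,2,3,4,5,6,7,9} → only 8 remains.
R3C6 = 6: in row 3, 6 can only go here (every other open cell in that row sees a 6).
R5C6 = 2: in row 5, 2 can only go here (every other open cell in that row sees a 2).
R8C9 = 2: in row 8, 2 can only go here (every other open cell in that row sees a 2).
R3C8 = 2: in row 3, 2 can only go here (every other open cell in that row sees a 2).
R9C9 = 6: in row 9, 6 can only go here (every other open cell in that row sees a 6).
R7C2 = 3: in column 2, 3 can only go here (every other open cell in that column sees a 3).
R8C4 = 7: in column 4, 7 can only go here (every other open cell in that column sees a 7).
R7C9 = 7: in row 7, 7 can only go here (every other open cell in that row sees a 7).
R5C8 = 7: in row 5, 7 can only go here (every other open cell in that row sees a 7).
R6C6 = 7: in row 6, 7 can only go here (every other open cell in that row sees a 7).
R9C4 = 4: in column 4, 4 can only go here (every other open cell in that column sees a 4).
R9C8 = 3: row 9 has {2,4,5,6,7,8}; col 8 has {1,2,5,6,7,9}; box has {2,6,7,9} → only 3 remains.
R9C7 = 1: row 9 has {2,3,4,5,6,7,8}; col 7 has {2,6,7}; box has {2,3,6,7,9} → only 1 remains.
R9C6 = 9: row 9 has {1,2,3,4,5,6,7,8}; col 6 has {2,3,4,6,7}; box has {2,4,6,7} → only 9 remains.
R5C9 = 1: in row 5, 1 can only go here (every other open cell in that row sees a 1).
R8C5 = 3: in row 8, 3 can only go here (every other open cell in that row sees a 3).
R6C7 = 3: in column 7, 3 can only go here (every other open cell in that column sees a 3).
R2C9 = 5: in column 9, 5 can only go here (every other open cell in that column sees a 5).
R1C6 = 5: in row 1, 5 can only go here (every other open cell in that row sees a 5).
R1C2 = 1: in row 1, 1 can only go here (every other open cell in that row sees a 1).
R3C2 = 4: row 3 has {2,5,6,7}; col 2 has {1,2,3,5,6,7,8,9}; box has {1,2,3,5,6,7} → only 4 remains.
R2C4 = 3: in row 2, 3 can only go here (every other open cell in that row sees a 3).
R3C4 = 9: row 3 has {2,4,5,6,7}; col 4 has {1,2,3,4,5,6,7,8}; box has {2,3,4,5,6,7} → only 9 remains.
R3C9 = 3: row 3 has {2,4,5,6,7,9}; col 9 has {1,2,5,6,7,8}; box has {1,2,5,6,7} → only 3 remains.
R2C5 = 8: row 2 has {1,2,3,4,5,6,7}; col 5 has {2,3,6,7}; box has {2,3,4,5,6,7,9} → only 8 remains.
R3C1 = 8: row 3 has {2,3,4,5,6,7,9}; col 1 has {2,3,5,6,7}; box has {1,2,3,4,5,6,7} → only 8 remains.
R3C5 = 1: row 3 has {2,3,4,5,6,7,8,9}; col 5 has {2,3,6,7,8}; box has {2,3,4,5,6,7,8,9} → only 1 remains.
R7C5 = 5: row 7 has {2,3,6,7,9}; col 5 has {1,2,3,6,7,8}; box has {2,3,4,6,7,9} → only 5 remains.
R2C1 = 9: row 2 has {1,2,3,4,5,6,7,8}; col 1 has {2,3,5,6,7,8}; box has {1,2,3,4,5,6,7,8} → only 9 remains.
R8C7 = 5: in row 8, 5 can only go here (every other open cell in that row sees a 5).
R5C5 = 9: in main diagonal, 9 can only go here (every other open cell in that diagonal sees a 9).
R1C9 = 4: row 1 has {1,2,3,5,6,7}; col 9 has {1,2,3,5,6,7,8}; box has {1,2,3,5,6,7}; anti-diagonal has {1,2,3,5,6,7,8,9} → only 4 remains.
R5C7 = 4: row 5 has {1,2,3,5,6,7,8,9}; col 7 has {1,2,3,5,6,7}; box has {1,2,3,5,6,7,8} → only 4 remains.
R6C5 = 4: row 6 has {1,2,3,5,6,7,8}; col 5 has {1,2,3,5,6,7,8,9}; box has {1,2,3,5,6,7,8,9} → only 4 remains.
R6C9 = 9: row 6 has {1,2,3,4,5,6,7,8}; col 9 has {1,2,3,4,5,6,7,8}; box has {1,2,3,4,5,6,7,8} → only 9 remains.
R7C7 = 8: row 7 has {2,3,5,6,7,9}; col 7 has {1,2,3,4,5,6,7}; box has {1,2,3,5,6,7,9}; main diagonal has {1,2,3,5,6,7,9} → only 8 remains.
R8C8 = 4: row 8 has {2,3,5,6,7,9}; col 8 has {1,2,3,5,6,7,9}; box has {1,2,3,5,6,7,8,9}; main diagonal has {1,2,3,5,6,7,8,9} → only 4 remains.
R1C7 = 9: row 1 has {1,2,3,4,5,6,7}; col 7 has {1,2,3,4,5,6,7,8}; box has {1,2,3,4,5,6,7} → only 9 remains.
R1C8 = 8: row 1 has {1,2,3,4,5,6,7,9}; col 8 has {1,2,3,4,5,6,7,9}; box has {1,2,3,4,5,6,7,9} → only 8 remains.
R7C6 = 1: row 7 has {2,3,5,6,7,8,9}; col 6 has {2,3,4,5,6,7,9}; box has {2,3,4,5,6,7,9} → only 1 remains.
R8C1 = 1: row 8 has {2,3,4,5,6,7,9}; col 1 has {2,3,5,6,7,8,9}; box has {2,3,5,6,7,8,9} → only 1 remains.
R8C6 = 8: row 8 has {1,2,3,4,5,6,7,9}; col 6 has {1,2,3,4,5,6,7,9}; box has {1,2,3,4,5,6,7,9} → only 8 remains.

169738542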